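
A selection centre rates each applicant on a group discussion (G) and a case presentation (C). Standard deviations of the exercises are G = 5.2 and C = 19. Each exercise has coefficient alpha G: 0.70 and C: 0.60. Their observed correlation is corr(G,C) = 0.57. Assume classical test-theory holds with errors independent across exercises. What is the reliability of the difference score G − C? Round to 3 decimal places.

0.446

Var(G−C) = 5.2² + 19² − 2·5.2·19·0.57 = 388.04 − 112.632 = 275.408.
With uncorrelated errors the cross-covariances are all true-score covariance, so they carry over unchanged; only the diagonal terms shrink to ρᵢσᵢ².
True-score variance = [5.2²·0.70 + 19²·0.60] − 112.632 = 235.528 − 112.632 = 122.896.
Reliability = 122.896 / 275.408 = 0.446.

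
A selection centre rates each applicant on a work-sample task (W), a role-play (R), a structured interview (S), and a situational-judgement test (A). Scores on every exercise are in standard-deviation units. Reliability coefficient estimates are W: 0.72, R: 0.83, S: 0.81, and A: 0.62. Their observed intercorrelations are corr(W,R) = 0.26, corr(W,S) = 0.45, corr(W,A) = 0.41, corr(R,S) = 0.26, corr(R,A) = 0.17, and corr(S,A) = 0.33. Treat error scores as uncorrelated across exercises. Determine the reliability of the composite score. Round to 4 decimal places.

0.8686

Var(W+R+S+A) = 4 + 2·[0.26 + 0.45 + 0.41 + 0.26 + 0.17 + 0.33] = 4 + 3.76 = 7.76.
With uncorrelated errors the cross-covariances are all true-score covariance, so they carry over unchanged; only the diagonal terms shrink to ρᵢσᵢ².
True-score variance = [0.72 + 0.83 + 0.81 + 0.62] + 3.76 = 2.98 + 3.76 = 6.74.
Reliability = 6.74 / 7.76 = 0.8686.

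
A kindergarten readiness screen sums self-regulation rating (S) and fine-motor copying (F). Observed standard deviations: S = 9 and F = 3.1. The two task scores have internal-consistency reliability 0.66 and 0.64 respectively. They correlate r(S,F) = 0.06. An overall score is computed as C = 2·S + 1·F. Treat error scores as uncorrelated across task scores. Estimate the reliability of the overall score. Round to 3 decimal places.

Var(C) = 2²·9² + 3.1² + 2·[2·9·3.1·0.06] = 333.61 + 6.696 = 340.306.
Under uncorrelated errors the observed covariances equal the true-score covariances, so only the own-variance terms attenuate.
True-score variance = [2²·9²·0.66 + 3.1²·0.64] + 6.696 = 219.99 + 6.696 = 226.686.
Reliability = 226.686 / 340.306 = 0.666.

0.666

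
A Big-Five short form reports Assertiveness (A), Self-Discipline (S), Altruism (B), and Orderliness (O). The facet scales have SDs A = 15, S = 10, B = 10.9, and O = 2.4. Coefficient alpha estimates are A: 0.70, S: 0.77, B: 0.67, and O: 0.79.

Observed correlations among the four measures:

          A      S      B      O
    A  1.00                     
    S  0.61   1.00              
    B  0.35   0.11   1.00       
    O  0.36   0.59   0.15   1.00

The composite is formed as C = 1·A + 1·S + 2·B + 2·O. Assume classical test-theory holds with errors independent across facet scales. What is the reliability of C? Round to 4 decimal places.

Var(C) = 15² + 10² + 2²·10.9² + 2²·2.4² + 2·[15·10·0.61 + 2·15·10.9·0.35 + 2·15·2.4·0.36 + 2·10·10.9·0.11 + 2·10·2.4·0.59 + 4·10.9·2.4·0.15] = 823.28 + 599.732 = 1423.01.
With uncorrelated errors the cross-covariances are all true-score covariance, so they carry over unchanged; only the diagonal terms shrink to ρᵢσᵢ².
True-score variance = [15²·0.70 + 10²·0.77 + 2²·10.9²·0.67 + 2²·2.4²·0.79] + 599.732 = 571.112 + 599.732 = 1170.84.
Reliability = 1170.84 / 1423.01 = 0.8228.

0.8228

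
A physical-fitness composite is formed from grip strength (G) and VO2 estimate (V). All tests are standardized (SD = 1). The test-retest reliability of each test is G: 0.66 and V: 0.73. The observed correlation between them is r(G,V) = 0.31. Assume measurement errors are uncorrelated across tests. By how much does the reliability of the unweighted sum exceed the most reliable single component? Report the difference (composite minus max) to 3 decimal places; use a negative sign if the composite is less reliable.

0.037

Var(sum) = 2 + 0.62 = 2.62; true-score variance = 1.39 + 0.62 = 2.01; composite reliability = 0.7672.
Max component reliability = 0.7300.
Difference = 0.7672 − 0.7300 = 0.037.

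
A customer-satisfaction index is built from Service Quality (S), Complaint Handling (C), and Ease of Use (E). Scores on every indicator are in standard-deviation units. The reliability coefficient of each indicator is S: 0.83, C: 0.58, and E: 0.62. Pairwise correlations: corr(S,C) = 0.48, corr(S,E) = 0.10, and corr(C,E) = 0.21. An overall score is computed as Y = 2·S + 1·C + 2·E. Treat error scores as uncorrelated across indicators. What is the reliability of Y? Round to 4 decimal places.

0.7914

Var(Y) = 2² + 1 + 2² + 2·[2·0.48 + 4·0.10 + 2·0.21] = 9 + 3.56 = 12.56.
Because errors are independent across components, Cov(Tᵢ,Tⱼ) = Cov(Xᵢ,Xⱼ); the off-diagonal part of the true-score variance is the same as above.
True-score variance = [2²·0.83 + 0.58 + 2²·0.62] + 3.56 = 6.38 + 3.56 = 9.94.
Reliability = 9.94 / 12.56 = 0.7914.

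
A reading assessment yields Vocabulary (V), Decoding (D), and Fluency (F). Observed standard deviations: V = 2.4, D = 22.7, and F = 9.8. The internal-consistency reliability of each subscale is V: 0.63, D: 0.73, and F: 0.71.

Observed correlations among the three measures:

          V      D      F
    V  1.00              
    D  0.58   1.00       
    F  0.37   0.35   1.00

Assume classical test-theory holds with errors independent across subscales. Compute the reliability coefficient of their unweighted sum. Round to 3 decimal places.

Var(V+D+F) = 2.4² + 22.7² + 9.8² + 2·[2.4·22.7·0.58 + 2.4·9.8·0.37 + 22.7·9.8·0.35] = 617.09 + 236.324 = 853.414.
Because errors are independent across components, Cov(Tᵢ,Tⱼ) = Cov(Xᵢ,Xⱼ); the off-diagonal part of the true-score variance is the same as above.
True-score variance = [2.4²·0.63 + 22.7²·0.73 + 9.8²·0.71] + 236.324 = 447.979 + 236.324 = 684.303.
Reliability = 684.303 / 853.414 = 0.802.

0.802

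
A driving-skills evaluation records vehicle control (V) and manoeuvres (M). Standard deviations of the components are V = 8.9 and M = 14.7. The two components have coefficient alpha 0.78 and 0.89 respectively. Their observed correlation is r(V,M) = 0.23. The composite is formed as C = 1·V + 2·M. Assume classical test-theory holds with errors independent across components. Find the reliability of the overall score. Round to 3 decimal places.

Var(C) = 8.9² + 2²·14.7² + 2·[2·8.9·14.7·0.23] = 943.57 + 120.364 = 1063.93.
With uncorrelated errors the cross-covariances are all true-score covariance, so they carry over unchanged; only the diagonal terms shrink to ρᵢσᵢ².
True-score variance = [8.9²·0.78 + 2²·14.7²·0.89] + 120.364 = 831.064 + 120.364 = 951.428.
Reliability = 951.428 / 1063.93 = 0.894.

0.894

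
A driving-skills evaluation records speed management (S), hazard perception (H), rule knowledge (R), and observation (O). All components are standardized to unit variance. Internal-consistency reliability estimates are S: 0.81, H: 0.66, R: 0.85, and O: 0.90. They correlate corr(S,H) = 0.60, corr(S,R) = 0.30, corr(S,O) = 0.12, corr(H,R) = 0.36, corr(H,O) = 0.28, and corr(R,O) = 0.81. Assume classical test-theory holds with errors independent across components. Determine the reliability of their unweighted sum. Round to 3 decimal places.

Var(S+H+R+O) = 4 + 2·[0.60 + 0.30 + 0.12 + 0.36 + 0.28 + 0.81] = 4 + 4.94 = 8.94.
With uncorrelated errors the cross-covariances are all true-score covariance, so they carry over unchanged; only the diagonal terms shrink to ρᵢσᵢ².
True-score variance = [0.81 + 0.66 + 0.85 + 0.90] + 4.94 = 3.22 + 4.94 = 8.16.
Reliability = 8.16 / 8.94 = 0.913.

0.913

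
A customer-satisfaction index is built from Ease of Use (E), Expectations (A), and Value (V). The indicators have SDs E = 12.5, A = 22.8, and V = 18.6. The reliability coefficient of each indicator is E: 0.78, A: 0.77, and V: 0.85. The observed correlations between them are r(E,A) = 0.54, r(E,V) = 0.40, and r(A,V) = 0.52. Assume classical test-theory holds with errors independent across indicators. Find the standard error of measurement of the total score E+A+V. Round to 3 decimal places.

14.347

Var(total) = 1022.05 + 934.843 = 1956.89.
True-score variance = 816.218 + 934.843 = 1751.06, so reliability = 0.8948.
Error variance = 1956.89 − 1751.06 = 205.832; SEM = √205.832 = 14.347.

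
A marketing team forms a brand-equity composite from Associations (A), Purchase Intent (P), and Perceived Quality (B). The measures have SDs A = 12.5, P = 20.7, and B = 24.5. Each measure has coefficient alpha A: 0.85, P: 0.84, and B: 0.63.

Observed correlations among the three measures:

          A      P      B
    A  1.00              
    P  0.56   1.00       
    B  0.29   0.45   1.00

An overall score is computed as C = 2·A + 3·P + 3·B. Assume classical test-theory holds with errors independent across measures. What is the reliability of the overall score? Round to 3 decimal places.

0.839

Var(C) = 2²·12.5² + 3²·20.7² + 3²·24.5² + 2·[6·12.5·20.7·0.56 + 6·12.5·24.5·0.29 + 9·20.7·24.5·0.45] = 9883.66 + 6912.47 = 16796.1.
With uncorrelated errors the cross-covariances are all true-score covariance, so they carry over unchanged; only the diagonal terms shrink to ρᵢσᵢ².
True-score variance = [2²·12.5²·0.85 + 3²·20.7²·0.84 + 3²·24.5²·0.63] + 6912.47 = 7174.05 + 6912.47 = 14086.5.
Reliability = 14086.5 / 16796.1 = 0.839.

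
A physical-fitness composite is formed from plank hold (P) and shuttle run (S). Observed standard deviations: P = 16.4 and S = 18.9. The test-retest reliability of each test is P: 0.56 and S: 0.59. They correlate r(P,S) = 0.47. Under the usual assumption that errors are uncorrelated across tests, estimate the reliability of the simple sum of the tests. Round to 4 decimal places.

Var(P+S) = 16.4² + 18.9² + 2·[16.4·18.9·0.47] = 626.17 + 291.362 = 917.532.
With uncorrelated errors the cross-covariances are all true-score covariance, so they carry over unchanged; only the diagonal terms shrink to ρᵢσᵢ².
True-score variance = [16.4²·0.56 + 18.9²·0.59] + 291.362 = 361.371 + 291.362 = 652.734.
Reliability = 652.734 / 917.532 = 0.7114.

0.7114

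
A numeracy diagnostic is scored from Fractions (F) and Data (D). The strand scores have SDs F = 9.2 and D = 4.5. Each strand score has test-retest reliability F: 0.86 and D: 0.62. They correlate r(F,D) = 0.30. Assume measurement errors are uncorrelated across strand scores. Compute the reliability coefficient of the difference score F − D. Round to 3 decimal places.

Var(F−D) = 9.2² + 4.5² − 2·9.2·4.5·0.30 = 104.89 − 24.84 = 80.05.
Because errors are independent across components, Cov(Tᵢ,Tⱼ) = Cov(Xᵢ,Xⱼ); the off-diagonal part of the true-score variance is the same as above.
True-score variance = [9.2²·0.86 + 4.5²·0.62] − 24.84 = 85.3454 − 24.84 = 60.5054.
Reliability = 60.5054 / 80.05 = 0.756.

0.756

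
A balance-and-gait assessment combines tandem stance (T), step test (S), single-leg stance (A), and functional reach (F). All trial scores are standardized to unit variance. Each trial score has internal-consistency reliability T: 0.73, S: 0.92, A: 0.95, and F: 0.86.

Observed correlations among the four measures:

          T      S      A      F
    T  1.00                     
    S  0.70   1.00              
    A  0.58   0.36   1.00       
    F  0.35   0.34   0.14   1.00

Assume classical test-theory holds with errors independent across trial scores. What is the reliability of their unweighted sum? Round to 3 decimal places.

0.940

Var(T+S+A+F) = 4 + 2·[0.70 + 0.58 + 0.35 + 0.36 + 0.34 + 0.14] = 4 + 4.94 = 8.94.
With uncorrelated errors the cross-covariances are all true-score covariance, so they carry over unchanged; only the diagonal terms shrink to ρᵢσᵢ².
True-score variance = [0.73 + 0.92 + 0.95 + 0.86] + 4.94 = 3.46 + 4.94 = 8.4.
Reliability = 8.4 / 8.94 = 0.940.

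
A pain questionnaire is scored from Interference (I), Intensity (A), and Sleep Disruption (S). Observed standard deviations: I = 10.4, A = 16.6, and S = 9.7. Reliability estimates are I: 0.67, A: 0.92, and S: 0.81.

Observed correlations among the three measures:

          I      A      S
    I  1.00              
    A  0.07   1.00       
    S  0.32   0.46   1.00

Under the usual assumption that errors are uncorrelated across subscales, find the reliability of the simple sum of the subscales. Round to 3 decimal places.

Var(I+A+S) = 10.4² + 16.6² + 9.7² + 2·[10.4·16.6·0.07 + 10.4·9.7·0.32 + 16.6·9.7·0.46] = 477.81 + 236.871 = 714.681.
With uncorrelated errors the cross-covariances are all true-score covariance, so they carry over unchanged; only the diagonal terms shrink to ρᵢσᵢ².
True-score variance = [10.4²·0.67 + 16.6²·0.92 + 9.7²·0.81] + 236.871 = 402.195 + 236.871 = 639.067.
Reliability = 639.067 / 714.681 = 0.894.

0.894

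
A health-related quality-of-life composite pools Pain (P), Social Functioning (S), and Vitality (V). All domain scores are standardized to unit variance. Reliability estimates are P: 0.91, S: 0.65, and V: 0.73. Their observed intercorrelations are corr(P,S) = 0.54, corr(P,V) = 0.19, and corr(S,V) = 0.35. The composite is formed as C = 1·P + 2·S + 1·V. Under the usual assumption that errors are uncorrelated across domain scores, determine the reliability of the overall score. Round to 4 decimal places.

0.8229

Var(C) = 1 + 2² + 1 + 2·[2·0.54 + 0.19 + 2·0.35] = 6 + 3.94 = 9.94.
Under uncorrelated errors the observed covariances equal the true-score covariances, so only the own-variance terms attenuate.
True-score variance = [0.91 + 2²·0.65 + 0.73] + 3.94 = 4.24 + 3.94 = 8.18.
Reliability = 8.18 / 9.94 = 0.8229.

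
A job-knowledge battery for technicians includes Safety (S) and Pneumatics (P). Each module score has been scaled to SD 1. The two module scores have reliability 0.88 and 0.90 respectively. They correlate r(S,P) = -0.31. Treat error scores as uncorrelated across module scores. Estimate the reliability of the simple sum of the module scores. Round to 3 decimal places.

Var(S+P) = 2 + 2·[(-0.31)] = 2 − 0.62 = 1.38.
With uncorrelated errors the cross-covariances are all true-score covariance, so they carry over unchanged; only the diagonal terms shrink to ρᵢσᵢ².
True-score variance = [0.88 + 0.90] − 0.62 = 1.78 − 0.62 = 1.16.
Reliability = 1.16 / 1.38 = 0.841.

0.841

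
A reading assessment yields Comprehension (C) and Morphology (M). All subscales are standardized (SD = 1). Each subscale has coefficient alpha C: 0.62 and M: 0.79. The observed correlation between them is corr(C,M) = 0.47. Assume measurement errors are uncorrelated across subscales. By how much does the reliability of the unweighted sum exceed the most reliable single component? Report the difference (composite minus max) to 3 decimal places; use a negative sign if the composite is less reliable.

Var(sum) = 2 + 0.94 = 2.94; true-score variance = 1.41 + 0.94 = 2.35; composite reliability = 0.7993.
Max component reliability = 0.7900.
Difference = 0.7993 − 0.7900 = 0.009.

0.009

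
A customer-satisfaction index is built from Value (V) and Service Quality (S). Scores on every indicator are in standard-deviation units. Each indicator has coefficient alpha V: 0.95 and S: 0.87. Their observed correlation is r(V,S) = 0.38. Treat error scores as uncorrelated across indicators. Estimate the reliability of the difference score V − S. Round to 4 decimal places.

Var(V−S) = 1 + 1 − 2·0.38 = 2 − 0.76 = 1.24.
With uncorrelated errors the cross-covariances are all true-score covariance, so they carry over unchanged; only the diagonal terms shrink to ρᵢσᵢ².
True-score variance = [0.95 + 0.87] − 0.76 = 1.82 − 0.76 = 1.06.
Reliability = 1.06 / 1.24 = 0.8548.

0.8548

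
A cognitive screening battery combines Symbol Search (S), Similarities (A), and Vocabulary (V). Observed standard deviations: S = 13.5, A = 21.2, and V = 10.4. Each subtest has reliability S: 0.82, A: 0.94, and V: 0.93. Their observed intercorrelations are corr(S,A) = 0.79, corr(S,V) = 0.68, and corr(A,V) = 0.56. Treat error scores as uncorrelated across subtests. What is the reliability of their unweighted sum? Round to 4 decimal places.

Var(S+A+V) = 13.5² + 21.2² + 10.4² + 2·[13.5·21.2·0.79 + 13.5·10.4·0.68 + 21.2·10.4·0.56] = 739.85 + 890.078 = 1629.93.
Under uncorrelated errors the observed covariances equal the true-score covariances, so only the own-variance terms attenuate.
True-score variance = [13.5²·0.82 + 21.2²·0.94 + 10.4²·0.93] + 890.078 = 672.507 + 890.078 = 1562.59.
Reliability = 1562.59 / 1629.93 = 0.9587.

0.9587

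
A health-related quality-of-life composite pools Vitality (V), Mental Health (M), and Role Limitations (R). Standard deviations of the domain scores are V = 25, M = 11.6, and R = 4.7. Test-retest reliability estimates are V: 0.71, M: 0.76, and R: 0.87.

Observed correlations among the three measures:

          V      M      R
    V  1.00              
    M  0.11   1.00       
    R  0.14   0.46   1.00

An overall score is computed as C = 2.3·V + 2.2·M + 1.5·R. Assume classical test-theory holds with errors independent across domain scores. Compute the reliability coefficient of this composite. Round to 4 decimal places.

0.7567

Var(C) = 2.3²·25² + 2.2²·11.6² + 1.5²·4.7² + 2·[5.06·25·11.6·0.11 + 3.45·25·4.7·0.14 + 3.3·11.6·4.7·0.46] = 4007.22 + 601.856 = 4609.08.
Because errors are independent across components, Cov(Tᵢ,Tⱼ) = Cov(Xᵢ,Xⱼ); the off-diagonal part of the true-score variance is the same as above.
True-score variance = [2.3²·25²·0.71 + 2.2²·11.6²·0.76 + 1.5²·4.7²·0.87] + 601.856 = 2885.64 + 601.856 = 3487.5.
Reliability = 3487.5 / 4609.08 = 0.7567.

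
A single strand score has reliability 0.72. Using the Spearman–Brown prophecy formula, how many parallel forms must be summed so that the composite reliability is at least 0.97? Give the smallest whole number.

k ≥ ρ*(1−ρ₁)/(ρ₁(1−ρ*)) = 0.97·0.28 / (0.72·0.03) = 12.574.
Smallest integer k = 13.

13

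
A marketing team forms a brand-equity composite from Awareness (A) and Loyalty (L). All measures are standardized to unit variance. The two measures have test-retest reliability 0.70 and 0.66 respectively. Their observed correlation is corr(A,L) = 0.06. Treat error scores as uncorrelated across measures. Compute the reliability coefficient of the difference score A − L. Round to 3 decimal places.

0.660

Var(A−L) = 1 + 1 − 2·0.06 = 2 − 0.12 = 1.88.
With uncorrelated errors the cross-covariances are all true-score covariance, so they carry over unchanged; only the diagonal terms shrink to ρᵢσᵢ².
True-score variance = [0.70 + 0.66] − 0.12 = 1.36 − 0.12 = 1.24.
Reliability = 1.24 / 1.88 = 0.660.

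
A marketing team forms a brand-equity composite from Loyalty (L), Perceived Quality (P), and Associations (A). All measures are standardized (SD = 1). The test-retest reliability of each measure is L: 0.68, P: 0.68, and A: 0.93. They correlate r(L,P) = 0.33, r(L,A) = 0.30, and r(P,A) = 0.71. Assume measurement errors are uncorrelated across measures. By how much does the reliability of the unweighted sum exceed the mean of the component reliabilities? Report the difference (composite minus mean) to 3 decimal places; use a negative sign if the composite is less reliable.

Var(sum) = 3 + 2.68 = 5.68; true-score variance = 2.29 + 2.68 = 4.97; composite reliability = 0.8750.
Mean component reliability = 0.7633.
Difference = 0.8750 − 0.7633 = 0.112.

0.112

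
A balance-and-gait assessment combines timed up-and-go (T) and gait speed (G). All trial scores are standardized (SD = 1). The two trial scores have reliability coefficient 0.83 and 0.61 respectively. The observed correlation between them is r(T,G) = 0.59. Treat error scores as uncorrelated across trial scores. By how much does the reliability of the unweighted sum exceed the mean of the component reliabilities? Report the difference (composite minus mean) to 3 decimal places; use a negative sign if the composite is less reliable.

0.104

Var(sum) = 2 + 1.18 = 3.18; true-score variance = 1.44 + 1.18 = 2.62; composite reliability = 0.8239.
Mean component reliability = 0.7200.
Difference = 0.8239 − 0.7200 = 0.104.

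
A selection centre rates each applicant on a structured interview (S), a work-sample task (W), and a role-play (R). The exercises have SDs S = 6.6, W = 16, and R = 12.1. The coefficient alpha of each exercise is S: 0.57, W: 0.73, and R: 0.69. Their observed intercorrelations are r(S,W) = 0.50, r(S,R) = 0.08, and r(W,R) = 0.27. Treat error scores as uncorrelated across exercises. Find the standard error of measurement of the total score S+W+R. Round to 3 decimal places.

11.543

Var(total) = 445.97 + 222.922 = 668.892.
True-score variance = 312.732 + 222.922 = 535.654, so reliability = 0.8008.
Error variance = 668.892 − 535.654 = 133.238; SEM = √133.238 = 11.543.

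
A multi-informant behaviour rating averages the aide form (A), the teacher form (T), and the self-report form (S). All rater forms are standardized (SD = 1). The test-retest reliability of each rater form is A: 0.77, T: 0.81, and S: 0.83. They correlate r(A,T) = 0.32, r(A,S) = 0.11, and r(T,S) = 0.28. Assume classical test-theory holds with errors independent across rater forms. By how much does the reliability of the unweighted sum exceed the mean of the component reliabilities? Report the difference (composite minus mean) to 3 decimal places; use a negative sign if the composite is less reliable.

Var(sum) = 3 + 1.42 = 4.42; true-score variance = 2.41 + 1.42 = 3.83; composite reliability = 0.8665.
Mean component reliability = 0.8033.
Difference = 0.8665 − 0.8033 = 0.063.

0.063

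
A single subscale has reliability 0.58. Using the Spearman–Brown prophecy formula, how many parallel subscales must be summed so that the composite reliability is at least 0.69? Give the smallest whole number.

2

k ≥ ρ*(1−ρ₁)/(ρ₁(1−ρ*)) = 0.69·0.42 / (0.58·0.31) = 1.612.
Smallest integer k = 2.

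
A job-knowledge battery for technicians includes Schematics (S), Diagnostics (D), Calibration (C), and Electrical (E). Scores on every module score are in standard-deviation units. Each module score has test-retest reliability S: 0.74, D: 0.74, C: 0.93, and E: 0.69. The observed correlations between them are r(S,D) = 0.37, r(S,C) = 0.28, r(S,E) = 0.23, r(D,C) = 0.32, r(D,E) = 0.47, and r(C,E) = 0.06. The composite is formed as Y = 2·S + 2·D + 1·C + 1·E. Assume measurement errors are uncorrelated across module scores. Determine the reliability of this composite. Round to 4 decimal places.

0.8654

Var(Y) = 2² + 2² + 1 + 1 + 2·[4·0.37 + 2·0.28 + 2·0.23 + 2·0.32 + 2·0.47 + 0.06] = 10 + 8.28 = 18.28.
With uncorrelated errors the cross-covariances are all true-score covariance, so they carry over unchanged; only the diagonal terms shrink to ρᵢσᵢ².
True-score variance = [2²·0.74 + 2²·0.74 + 0.93 + 0.69] + 8.28 = 7.54 + 8.28 = 15.82.
Reliability = 15.82 / 18.28 = 0.8654.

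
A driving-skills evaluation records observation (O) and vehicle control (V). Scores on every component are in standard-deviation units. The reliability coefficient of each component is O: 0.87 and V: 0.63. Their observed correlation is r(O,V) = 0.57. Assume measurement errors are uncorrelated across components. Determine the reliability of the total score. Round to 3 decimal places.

Var(O+V) = 2 + 2·[0.57] = 2 + 1.14 = 3.14.
With uncorrelated errors the cross-covariances are all true-score covariance, so they carry over unchanged; only the diagonal terms shrink to ρᵢσᵢ².
True-score variance = [0.87 + 0.63] + 1.14 = 1.5 + 1.14 = 2.64.
Reliability = 2.64 / 3.14 = 0.841.

0.841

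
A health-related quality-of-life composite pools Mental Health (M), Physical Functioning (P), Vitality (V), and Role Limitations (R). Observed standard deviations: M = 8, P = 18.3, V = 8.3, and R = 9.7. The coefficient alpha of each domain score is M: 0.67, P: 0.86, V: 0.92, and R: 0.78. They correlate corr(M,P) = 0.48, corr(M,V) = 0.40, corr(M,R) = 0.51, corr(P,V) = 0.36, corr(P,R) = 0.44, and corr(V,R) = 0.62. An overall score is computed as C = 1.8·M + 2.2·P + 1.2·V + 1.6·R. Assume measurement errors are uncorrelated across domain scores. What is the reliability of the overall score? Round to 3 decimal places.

Var(C) = 1.8²·8² + 2.2²·18.3² + 1.2²·8.3² + 1.6²·9.7² + 2·[3.96·8·18.3·0.48 + 2.16·8·8.3·0.40 + 2.88·8·9.7·0.51 + 2.64·18.3·8.3·0.36 + 3.52·18.3·9.7·0.44 + 1.92·8.3·9.7·0.62] = 2168.3 + 1929.5 = 4097.8.
Under uncorrelated errors the observed covariances equal the true-score covariances, so only the own-variance terms attenuate.
True-score variance = [1.8²·8²·0.67 + 2.2²·18.3²·0.86 + 1.2²·8.3²·0.92 + 1.6²·9.7²·0.78] + 1929.5 = 1812.02 + 1929.5 = 3741.52.
Reliability = 3741.52 / 4097.8 = 0.913.

0.913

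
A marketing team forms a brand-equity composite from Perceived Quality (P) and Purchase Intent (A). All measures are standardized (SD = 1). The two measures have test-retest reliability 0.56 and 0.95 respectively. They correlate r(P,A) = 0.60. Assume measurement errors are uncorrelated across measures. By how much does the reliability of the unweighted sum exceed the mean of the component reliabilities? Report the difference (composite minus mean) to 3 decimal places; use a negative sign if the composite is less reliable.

Var(sum) = 2 + 1.2 = 3.2; true-score variance = 1.51 + 1.2 = 2.71; composite reliability = 0.8469.
Mean component reliability = 0.7550.
Difference = 0.8469 − 0.7550 = 0.092.

0.092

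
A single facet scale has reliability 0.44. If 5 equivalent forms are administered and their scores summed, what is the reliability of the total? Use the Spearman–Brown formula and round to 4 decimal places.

0.7971

ρ_k = kρ / (1 + (k−1)ρ) = 5·0.44 / (1 + 4·0.44) = 2.200 / 2.760 = 0.7971.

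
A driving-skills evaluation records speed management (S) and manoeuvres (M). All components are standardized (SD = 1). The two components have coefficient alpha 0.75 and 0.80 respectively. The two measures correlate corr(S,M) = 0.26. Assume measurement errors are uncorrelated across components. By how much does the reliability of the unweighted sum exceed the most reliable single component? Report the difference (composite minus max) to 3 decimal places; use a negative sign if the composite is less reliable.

0.021

Var(sum) = 2 + 0.52 = 2.52; true-score variance = 1.55 + 0.52 = 2.07; composite reliability = 0.8214.
Max component reliability = 0.8000.
Difference = 0.8214 − 0.8000 = 0.021.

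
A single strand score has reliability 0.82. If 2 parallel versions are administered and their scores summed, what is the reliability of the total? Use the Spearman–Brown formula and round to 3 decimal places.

ρ_k = kρ / (1 + (k−1)ρ) = 2·0.82 / (1 + 1·0.82) = 1.640 / 1.820 = 0.901.

0.901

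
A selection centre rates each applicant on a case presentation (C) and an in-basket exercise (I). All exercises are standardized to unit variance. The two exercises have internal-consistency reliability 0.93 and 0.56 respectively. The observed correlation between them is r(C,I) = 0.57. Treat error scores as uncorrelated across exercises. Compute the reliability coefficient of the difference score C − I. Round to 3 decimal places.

Var(C−I) = 1 + 1 − 2·0.57 = 2 − 1.14 = 0.86.
Because errors are independent across components, Cov(Tᵢ,Tⱼ) = Cov(Xᵢ,Xⱼ); the off-diagonal part of the true-score variance is the same as above.
True-score variance = [0.93 + 0.56] − 1.14 = 1.49 − 1.14 = 0.35.
Reliability = 0.35 / 0.86 = 0.407.

0.407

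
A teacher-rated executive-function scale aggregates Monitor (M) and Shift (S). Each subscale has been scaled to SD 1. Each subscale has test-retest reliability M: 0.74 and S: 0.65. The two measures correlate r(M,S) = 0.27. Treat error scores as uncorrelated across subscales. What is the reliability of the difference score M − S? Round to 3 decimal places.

0.582

Var(M−S) = 1 + 1 − 2·0.27 = 2 − 0.54 = 1.46.
With uncorrelated errors the cross-covariances are all true-score covariance, so they carry over unchanged; only the diagonal terms shrink to ρᵢσᵢ².
True-score variance = [0.74 + 0.65] − 0.54 = 1.39 − 0.54 = 0.85.
Reliability = 0.85 / 1.46 = 0.582.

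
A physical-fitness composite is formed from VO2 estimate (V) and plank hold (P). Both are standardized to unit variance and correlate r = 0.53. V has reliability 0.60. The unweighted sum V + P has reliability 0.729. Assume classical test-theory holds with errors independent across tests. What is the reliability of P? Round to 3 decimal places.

0.571

Var(V+P) = 2 + 2·0.53 = 3.060.
True-score variance = ρ_V + ρ_P + 2·0.53, so 0.729 = (0.60 + ρ_P + 1.06) / 3.060.
ρ_P = 0.729·3.060 − 0.60 − 1.06 = 0.571.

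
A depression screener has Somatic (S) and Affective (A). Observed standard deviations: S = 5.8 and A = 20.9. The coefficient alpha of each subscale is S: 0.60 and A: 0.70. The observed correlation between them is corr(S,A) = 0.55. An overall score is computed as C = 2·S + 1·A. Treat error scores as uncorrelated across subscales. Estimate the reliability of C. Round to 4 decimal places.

0.7794

Var(C) = 2²·5.8² + 20.9² + 2·[2·5.8·20.9·0.55] = 571.37 + 266.684 = 838.054.
Because errors are independent across components, Cov(Tᵢ,Tⱼ) = Cov(Xᵢ,Xⱼ); the off-diagonal part of the true-score variance is the same as above.
True-score variance = [2²·5.8²·0.60 + 20.9²·0.70] + 266.684 = 386.503 + 266.684 = 653.187.
Reliability = 653.187 / 838.054 = 0.7794.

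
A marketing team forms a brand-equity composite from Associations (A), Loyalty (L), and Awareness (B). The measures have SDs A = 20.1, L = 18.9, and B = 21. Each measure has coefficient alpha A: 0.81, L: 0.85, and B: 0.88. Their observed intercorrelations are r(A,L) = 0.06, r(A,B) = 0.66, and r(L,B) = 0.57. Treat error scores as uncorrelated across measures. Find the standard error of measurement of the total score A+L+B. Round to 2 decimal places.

13.54

Var(total) = 1202.22 + 1055.22 = 2257.44.
True-score variance = 1018.96 + 1055.22 = 2074.18, so reliability = 0.9188.
Error variance = 2257.44 − 2074.18 = 183.263; SEM = √183.263 = 13.54.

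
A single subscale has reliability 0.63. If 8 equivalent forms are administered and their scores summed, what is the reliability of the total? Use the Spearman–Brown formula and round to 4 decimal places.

0.9316

ρ_k = kρ / (1 + (k−1)ρ) = 8·0.63 / (1 + 7·0.63) = 5.040 / 5.410 = 0.9316.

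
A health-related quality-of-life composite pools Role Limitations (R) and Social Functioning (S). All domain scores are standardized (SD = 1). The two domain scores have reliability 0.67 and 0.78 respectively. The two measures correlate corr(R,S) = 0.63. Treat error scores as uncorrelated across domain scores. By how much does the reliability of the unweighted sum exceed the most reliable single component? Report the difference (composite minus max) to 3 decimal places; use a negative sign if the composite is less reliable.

Var(sum) = 2 + 1.26 = 3.26; true-score variance = 1.45 + 1.26 = 2.71; composite reliability = 0.8313.
Max component reliability = 0.7800.
Difference = 0.8313 − 0.7800 = 0.051.

0.051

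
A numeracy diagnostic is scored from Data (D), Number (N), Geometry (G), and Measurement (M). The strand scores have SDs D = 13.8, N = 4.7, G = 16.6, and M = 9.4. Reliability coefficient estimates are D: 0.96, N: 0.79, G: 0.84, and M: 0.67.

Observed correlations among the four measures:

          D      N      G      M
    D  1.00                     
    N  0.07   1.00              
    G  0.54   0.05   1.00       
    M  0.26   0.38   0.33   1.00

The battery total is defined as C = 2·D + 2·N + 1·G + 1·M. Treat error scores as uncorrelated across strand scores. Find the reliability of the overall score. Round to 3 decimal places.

Var(C) = 2²·13.8² + 2²·4.7² + 16.6² + 9.4² + 2·[4·13.8·4.7·0.07 + 2·13.8·16.6·0.54 + 2·13.8·9.4·0.26 + 2·4.7·16.6·0.05 + 2·4.7·9.4·0.38 + 16.6·9.4·0.33] = 1214.04 + 851.787 = 2065.83.
With uncorrelated errors the cross-covariances are all true-score covariance, so they carry over unchanged; only the diagonal terms shrink to ρᵢσᵢ².
True-score variance = [2²·13.8²·0.96 + 2²·4.7²·0.79 + 16.6²·0.84 + 9.4²·0.67] + 851.787 = 1091.77 + 851.787 = 1943.55.
Reliability = 1943.55 / 2065.83 = 0.941.

0.941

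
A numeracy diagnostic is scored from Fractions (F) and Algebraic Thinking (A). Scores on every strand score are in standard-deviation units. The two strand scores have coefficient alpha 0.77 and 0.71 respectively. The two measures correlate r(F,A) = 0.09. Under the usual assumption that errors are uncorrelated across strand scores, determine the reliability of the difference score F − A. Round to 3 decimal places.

0.714

Var(F−A) = 1 + 1 − 2·0.09 = 2 − 0.18 = 1.82.
Because errors are independent across components, Cov(Tᵢ,Tⱼ) = Cov(Xᵢ,Xⱼ); the off-diagonal part of the true-score variance is the same as above.
True-score variance = [0.77 + 0.71] − 0.18 = 1.48 − 0.18 = 1.3.
Reliability = 1.3 / 1.82 = 0.714.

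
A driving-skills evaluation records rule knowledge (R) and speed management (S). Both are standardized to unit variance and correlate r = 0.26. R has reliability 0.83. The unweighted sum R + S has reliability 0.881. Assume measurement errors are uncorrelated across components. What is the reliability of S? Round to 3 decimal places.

Var(R+S) = 2 + 2·0.26 = 2.520.
True-score variance = ρ_R + ρ_S + 2·0.26, so 0.881 = (0.83 + ρ_S + 0.52) / 2.520.
ρ_S = 0.881·2.520 − 0.83 − 0.52 = 0.870.

0.870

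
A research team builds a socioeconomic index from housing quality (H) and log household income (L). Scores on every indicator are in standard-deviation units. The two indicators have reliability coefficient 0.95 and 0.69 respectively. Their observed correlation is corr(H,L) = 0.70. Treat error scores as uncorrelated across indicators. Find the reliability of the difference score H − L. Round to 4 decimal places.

Var(H−L) = 1 + 1 − 2·0.70 = 2 − 1.4 = 0.6.
Because errors are independent across components, Cov(Tᵢ,Tⱼ) = Cov(Xᵢ,Xⱼ); the off-diagonal part of the true-score variance is the same as above.
True-score variance = [0.95 + 0.69] − 1.4 = 1.64 − 1.4 = 0.24.
Reliability = 0.24 / 0.6 = 0.4000.

0.4000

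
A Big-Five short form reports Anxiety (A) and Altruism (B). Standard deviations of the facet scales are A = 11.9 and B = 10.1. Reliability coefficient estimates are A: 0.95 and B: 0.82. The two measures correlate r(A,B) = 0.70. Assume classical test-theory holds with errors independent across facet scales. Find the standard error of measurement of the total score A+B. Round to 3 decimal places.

5.044

Var(total) = 243.62 + 168.266 = 411.886.
True-score variance = 218.178 + 168.266 = 386.444, so reliability = 0.9382.
Error variance = 411.886 − 386.444 = 25.4423; SEM = √25.4423 = 5.044.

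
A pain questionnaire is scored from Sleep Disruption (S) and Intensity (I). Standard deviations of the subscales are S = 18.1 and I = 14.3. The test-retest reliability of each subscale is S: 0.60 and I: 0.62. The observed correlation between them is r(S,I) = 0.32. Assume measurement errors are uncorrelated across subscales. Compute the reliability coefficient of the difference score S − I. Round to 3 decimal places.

Var(S−I) = 18.1² + 14.3² − 2·18.1·14.3·0.32 = 532.1 − 165.651 = 366.449.
Under uncorrelated errors the observed covariances equal the true-score covariances, so only the own-variance terms attenuate.
True-score variance = [18.1²·0.60 + 14.3²·0.62] − 165.651 = 323.35 − 165.651 = 157.699.
Reliability = 157.699 / 366.449 = 0.430.

0.430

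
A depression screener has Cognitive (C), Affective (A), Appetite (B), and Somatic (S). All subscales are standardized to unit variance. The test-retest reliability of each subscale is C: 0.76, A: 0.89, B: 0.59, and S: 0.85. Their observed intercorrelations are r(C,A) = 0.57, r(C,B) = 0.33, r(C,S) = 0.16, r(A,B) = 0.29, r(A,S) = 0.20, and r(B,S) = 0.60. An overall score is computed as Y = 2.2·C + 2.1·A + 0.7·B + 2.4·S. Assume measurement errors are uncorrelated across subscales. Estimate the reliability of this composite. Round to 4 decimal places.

0.9044

Var(Y) = 2.2² + 2.1² + 0.7² + 2.4² + 2·[4.62·0.57 + 1.54·0.33 + 5.28·0.16 + 1.47·0.29 + 5.04·0.20 + 1.68·0.60] = 15.5 + 12.8574 = 28.3574.
Under uncorrelated errors the observed covariances equal the true-score covariances, so only the own-variance terms attenuate.
True-score variance = [2.2²·0.76 + 2.1²·0.89 + 0.7²·0.59 + 2.4²·0.85] + 12.8574 = 12.7884 + 12.8574 = 25.6458.
Reliability = 25.6458 / 28.3574 = 0.9044.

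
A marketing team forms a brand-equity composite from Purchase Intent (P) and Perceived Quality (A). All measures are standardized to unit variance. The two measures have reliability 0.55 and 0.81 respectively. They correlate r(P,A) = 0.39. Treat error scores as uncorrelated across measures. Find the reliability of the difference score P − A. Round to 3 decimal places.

0.475

Var(P−A) = 1 + 1 − 2·0.39 = 2 − 0.78 = 1.22.
Because errors are independent across components, Cov(Tᵢ,Tⱼ) = Cov(Xᵢ,Xⱼ); the off-diagonal part of the true-score variance is the same as above.
True-score variance = [0.55 + 0.81] − 0.78 = 1.36 − 0.78 = 0.58.
Reliability = 0.58 / 1.22 = 0.475.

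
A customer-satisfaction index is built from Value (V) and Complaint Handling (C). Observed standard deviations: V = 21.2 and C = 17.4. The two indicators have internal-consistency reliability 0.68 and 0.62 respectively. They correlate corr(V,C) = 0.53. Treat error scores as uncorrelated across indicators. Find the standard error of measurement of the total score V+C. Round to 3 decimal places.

16.089

Var(total) = 752.2 + 391.013 = 1143.21.
True-score variance = 493.33 + 391.013 = 884.343, so reliability = 0.7736.
Error variance = 1143.21 − 884.343 = 258.87; SEM = √258.87 = 16.089.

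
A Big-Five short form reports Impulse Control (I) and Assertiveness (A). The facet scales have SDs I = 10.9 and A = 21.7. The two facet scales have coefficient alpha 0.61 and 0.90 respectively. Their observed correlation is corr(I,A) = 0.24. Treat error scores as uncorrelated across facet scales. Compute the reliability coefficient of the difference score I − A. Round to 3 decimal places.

Var(I−A) = 10.9² + 21.7² − 2·10.9·21.7·0.24 = 589.7 − 113.534 = 476.166.
With uncorrelated errors the cross-covariances are all true-score covariance, so they carry over unchanged; only the diagonal terms shrink to ρᵢσᵢ².
True-score variance = [10.9²·0.61 + 21.7²·0.90] − 113.534 = 496.275 − 113.534 = 382.741.
Reliability = 382.741 / 476.166 = 0.804.

0.804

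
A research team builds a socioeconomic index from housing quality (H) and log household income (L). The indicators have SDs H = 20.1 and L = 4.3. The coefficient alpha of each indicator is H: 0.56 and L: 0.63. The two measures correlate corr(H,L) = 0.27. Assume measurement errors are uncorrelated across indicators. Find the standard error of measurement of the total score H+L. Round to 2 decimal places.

Var(total) = 422.5 + 46.6722 = 469.172.
True-score variance = 237.894 + 46.6722 = 284.567, so reliability = 0.6065.
Error variance = 469.172 − 284.567 = 184.606; SEM = √184.606 = 13.59.

13.59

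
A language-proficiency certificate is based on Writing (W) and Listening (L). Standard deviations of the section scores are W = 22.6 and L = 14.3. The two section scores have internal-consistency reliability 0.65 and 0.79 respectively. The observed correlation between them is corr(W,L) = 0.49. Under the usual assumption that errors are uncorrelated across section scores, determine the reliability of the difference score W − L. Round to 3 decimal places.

0.444

Var(W−L) = 22.6² + 14.3² − 2·22.6·14.3·0.49 = 715.25 − 316.716 = 398.534.
With uncorrelated errors the cross-covariances are all true-score covariance, so they carry over unchanged; only the diagonal terms shrink to ρᵢσᵢ².
True-score variance = [22.6²·0.65 + 14.3²·0.79] − 316.716 = 493.541 − 316.716 = 176.825.
Reliability = 176.825 / 398.534 = 0.444.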